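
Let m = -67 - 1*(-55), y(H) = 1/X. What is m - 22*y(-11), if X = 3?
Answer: -58/3 ≈ -19.333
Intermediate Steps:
y(H) = ⅓ (y(H) = 1/3 = ⅓)
m = -12 (m = -67 + 55 = -12)
m - 22*y(-11) = -12 - 22*⅓ = -12 - 22/3 = -58/3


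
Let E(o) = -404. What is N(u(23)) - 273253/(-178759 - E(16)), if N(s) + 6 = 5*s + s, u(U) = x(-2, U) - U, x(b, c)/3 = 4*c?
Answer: 269946013/178355 ≈ 1513.5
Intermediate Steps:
x(b, c) = 12*c (x(b, c) = 3*(4*c) = 12*c)
u(U) = 11*U (u(U) = 12*U - U = 11*U)
N(s) = -6 + 6*s (N(s) = -6 + (5*s + s) = -6 + 6*s)
N(u(23)) - 273253/(-178759 - E(16)) = (-6 + 6*(11*23)) - 273253/(-178759 - 1*(-404)) = (-6 + 6*253) - 273253/(-178759 + 404) = (-6 + 1518) - 273253/(-178355) = 1512 - 273253*(-1/178355) = 1512 + 273253/178355 = 269946013/178355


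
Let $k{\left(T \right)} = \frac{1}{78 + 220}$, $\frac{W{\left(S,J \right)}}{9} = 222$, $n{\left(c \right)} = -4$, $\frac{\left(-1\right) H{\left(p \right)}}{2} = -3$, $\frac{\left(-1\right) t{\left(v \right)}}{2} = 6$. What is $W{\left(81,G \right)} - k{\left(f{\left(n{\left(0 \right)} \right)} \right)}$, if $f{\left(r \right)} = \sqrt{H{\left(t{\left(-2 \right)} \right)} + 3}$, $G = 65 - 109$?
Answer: $\frac{595403}{298} \approx 1998.0$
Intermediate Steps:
$t{\left(v \right)} = -12$ ($t{\left(v \right)} = \left(-2\right) 6 = -12$)
$H{\left(p \right)} = 6$ ($H{\left(p \right)} = \left(-2\right) \left(-3\right) = 6$)
$G = -44$
$f{\left(r \right)} = 3$ ($f{\left(r \right)} = \sqrt{6 + 3} = \sqrt{9} = 3$)
$W{\left(S,J \right)} = 1998$ ($W{\left(S,J \right)} = 9 \cdot 222 = 1998$)
$k{\left(T \right)} = \frac{1}{298}$
$W{\left(81,G \right)} - k{\left(f{\left(n{\left(0 \right)} \right)} \right)} = 1998 - \frac{1}{298} = \frac{595403}{298}$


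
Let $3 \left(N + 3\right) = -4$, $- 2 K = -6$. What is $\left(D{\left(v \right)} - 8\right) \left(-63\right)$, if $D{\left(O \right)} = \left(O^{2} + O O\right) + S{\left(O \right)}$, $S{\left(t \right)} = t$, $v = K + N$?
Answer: $364$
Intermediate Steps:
$K = 3$ ($K = \left(- \frac{1}{2}\right) \left(-6\right) = 3$)
$N = - \frac{13}{3}$ ($N = -3 + \frac{1}{3} \left(-4\right) = -3 - \frac{4}{3} = - \frac{13}{3} \approx -4.3333$)
$v = - \frac{4}{3}$ ($v = 3 - \frac{13}{3} = - \frac{4}{3} \approx -1.3333$)
$D{\left(O \right)} = O + 2 O^{2}$ ($D{\left(O \right)} = \left(O^{2} + O O\right) + O = \left(O^{2} + O^{2}\right) + O = 2 O^{2} + O = O + 2 O^{2}$)
$\left(D{\left(v \right)} - 8\right) \left(-63\right) = \left(- \frac{4 \left(1 + 2 \left(- \frac{4}{3}\right)\right)}{3} - 8\right) \left(-63\right) = \left(- \frac{4 \left(1 - \frac{8}{3}\right)}{3} - 8\right) \left(-63\right) = \left(\left(- \frac{4}{3}\right) \left(- \frac{5}{3}\right) - 8\right) \left(-63\right) = \left(\frac{20}{9} - 8\right) \left(-63\right) = \left(- \frac{52}{9}\right) \left(-63\right) = 364$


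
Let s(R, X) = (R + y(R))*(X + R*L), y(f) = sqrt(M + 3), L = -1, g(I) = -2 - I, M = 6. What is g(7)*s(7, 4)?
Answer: 270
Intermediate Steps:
y(f) = 3 (y(f) = sqrt(6 + 3) = sqrt(9) = 3)
s(R, X) = (3 + R)*(X - R) (s(R, X) = (R + 3)*(X + R*(-1)) = (3 + R)*(X - R))
g(7)*s(7, 4) = (-2 - 1*7)*(-1*7**2 - 3*7 + 3*4 + 7*4) = (-2 - 7)*(-1*49 - 21 + 12 + 28) = -9*(-49 - 21 + 12 + 28) = -9*(-30) = 270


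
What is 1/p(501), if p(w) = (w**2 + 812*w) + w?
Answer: 1/658314 ≈ 1.5190e-6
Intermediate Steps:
p(w) = w**2 + 813*w
1/p(501) = 1/(501*(813 + 501)) = 1/(501*1314) = 1/658314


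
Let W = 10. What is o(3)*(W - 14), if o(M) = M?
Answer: -12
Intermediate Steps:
o(3)*(W - 14) = 3*(10 - 14) = 3*(-4) = -12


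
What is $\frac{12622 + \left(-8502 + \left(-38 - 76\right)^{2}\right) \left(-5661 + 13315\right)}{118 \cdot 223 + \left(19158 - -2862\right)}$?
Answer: $\frac{17204849}{24167} \approx 711.92$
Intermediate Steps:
$\frac{12622 + \left(-8502 + \left(-38 - 76\right)^{2}\right) \left(-5661 + 13315\right)}{118 \cdot 223 + \left(19158 - -2862\right)} = \frac{12622 + \left(-8502 + \left(-114\right)^{2}\right) 7654}{26314 + \left(19158 + 2862\right)} = \frac{12622 + \left(-8502 + 12996\right) 7654}{26314 + 22020} = \frac{12622 + 4494 \cdot 7654}{48334} = \left(12622 + 34397076\right) \frac{1}{48334} = 34409698 \cdot \frac{1}{48334} = \frac{17204849}{24167}$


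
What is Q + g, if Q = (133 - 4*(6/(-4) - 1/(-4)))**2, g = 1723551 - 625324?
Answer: 1117271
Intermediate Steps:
g = 1098227
Q = 19044 (Q = (133 - 4*(6*(-1/4) - 1*(-1/4)))**2 = (133 - 4*(-3/2 + 1/4))**2 = (133 - 4*(-5/4))**2 = (133 + 5)**2 = 138**2 = 19044)
Q + g = 19044 + 1098227 = 1117271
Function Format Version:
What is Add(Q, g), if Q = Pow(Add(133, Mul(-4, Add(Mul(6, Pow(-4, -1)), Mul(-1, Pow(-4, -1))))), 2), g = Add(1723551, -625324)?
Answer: 1117271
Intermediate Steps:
g = 1098227
Q = 19044 (Q = Pow(Add(133, Mul(-4, Add(Mul(6, Rational(-1, 4)), Mul(-1, Rational(-1, 4))))), 2) = Pow(Add(133, Mul(-4, Add(Rational(-3, 2), Rational(1, 4)))), 2) = Pow(Add(133, Mul(-4, Rational(-5, 4))), 2) = Pow(Add(133, 5), 2) = Pow(138, 2) = 19044)
Add(Q, g) = Add(19044, 1098227) = 1117271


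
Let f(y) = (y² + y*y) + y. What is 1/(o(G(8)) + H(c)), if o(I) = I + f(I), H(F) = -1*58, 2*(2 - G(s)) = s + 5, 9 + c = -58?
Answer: -2/53 ≈ -0.037736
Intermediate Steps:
c = -67 (c = -9 - 58 = -67)
f(y) = y + 2*y² (f(y) = (y² + y²) + y = 2*y² + y = y + 2*y²)
G(s) = -½ - s/2 (G(s) = 2 - (s + 5)/2 = 2 - (5 + s)/2 = 2 + (-5/2 - s/2) = -½ - s/2)
H(F) = -58
o(I) = I + I*(1 + 2*I)
1/(o(G(8)) + H(c)) = 1/(2*(-½ - ½*8)*(1 + (-½ - ½*8)) - 58) = 1/(2*(-½ - 4)*(1 + (-½ - 4)) - 58) = 1/(2*(-9/2)*(1 - 9/2) - 58) = 1/(2*(-9/2)*(-7/2) - 58) = 1/(63/2 - 58) = 1/(-53/2) = -2/53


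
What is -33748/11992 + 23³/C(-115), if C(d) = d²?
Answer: -141971/74950 ≈ -1.8942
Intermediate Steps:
-33748/11992 + 23³/C(-115) = -33748/11992 + 23³/((-115)²) = -33748*1/11992 + 12167/13225 = -8437/2998 + 12167*(1/13225) = -8437/2998 + 23/25 = -141971/74950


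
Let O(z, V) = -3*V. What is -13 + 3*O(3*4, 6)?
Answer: -67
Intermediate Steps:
-13 + 3*O(3*4, 6) = -13 + 3*(-3*6) = -13 + 3*(-18) = -13 - 54 = -67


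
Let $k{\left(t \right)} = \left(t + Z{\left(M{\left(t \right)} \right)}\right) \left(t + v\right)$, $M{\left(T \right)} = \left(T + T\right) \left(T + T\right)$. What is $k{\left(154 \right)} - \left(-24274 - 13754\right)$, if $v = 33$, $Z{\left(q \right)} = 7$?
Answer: $68135$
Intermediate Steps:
$M{\left(T \right)} = 4 T^{2}$ ($M{\left(T \right)} = 2 T 2 T = 4 T^{2}$)
$k{\left(t \right)} = \left(7 + t\right) \left(33 + t\right)$ ($k{\left(t \right)} = \left(t + 7\right) \left(t + 33\right) = \left(7 + t\right) \left(33 + t\right)$)
$k{\left(154 \right)} - \left(-24274 - 13754\right) = \left(231 + 154^{2} + 40 \cdot 154\right) - \left(-24274 - 13754\right) = \left(231 + 23716 + 6160\right) - -38028 = 30107 + 38028 = 68135$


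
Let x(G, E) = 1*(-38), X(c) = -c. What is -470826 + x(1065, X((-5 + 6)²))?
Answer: -470864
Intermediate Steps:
x(G, E) = -38
-470826 + x(1065, X((-5 + 6)²)) = -470826 - 38 = -470864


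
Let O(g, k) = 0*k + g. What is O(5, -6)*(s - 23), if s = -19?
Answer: -210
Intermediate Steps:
O(g, k) = g (O(g, k) = 0 + g = g)
O(5, -6)*(s - 23) = 5*(-19 - 23) = 5*(-42) = -210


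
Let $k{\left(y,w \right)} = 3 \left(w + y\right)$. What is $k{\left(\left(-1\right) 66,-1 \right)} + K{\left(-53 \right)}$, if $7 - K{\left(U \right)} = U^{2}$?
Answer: $-3003$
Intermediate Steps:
$K{\left(U \right)} = 7 - U^{2}$
$k{\left(y,w \right)} = 3 w + 3 y$
$k{\left(\left(-1\right) 66,-1 \right)} + K{\left(-53 \right)} = \left(3 \left(-1\right) + 3 \left(\left(-1\right) 66\right)\right) + \left(7 - \left(-53\right)^{2}\right) = \left(-3 + 3 \left(-66\right)\right) + \left(7 - 2809\right) = \left(-3 - 198\right) + \left(7 - 2809\right) = -201 - 2802 = -3003$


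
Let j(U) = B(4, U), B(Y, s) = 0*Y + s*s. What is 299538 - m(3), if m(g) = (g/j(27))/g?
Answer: 218363201/729 ≈ 2.9954e+5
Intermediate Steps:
B(Y, s) = s**2 (B(Y, s) = 0 + s**2 = s**2)
j(U) = U**2
m(g) = 1/729 (m(g) = (g/(27**2))/g = (g/729)/g = 1/729)
299538 - m(3) = 299538 - 1*1/729 = 299538 - 1/729 = 218363201/729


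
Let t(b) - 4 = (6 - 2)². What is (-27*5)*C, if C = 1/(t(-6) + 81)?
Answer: -135/101 ≈ -1.3366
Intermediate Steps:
t(b) = 20 (t(b) = 4 + (6 - 2)² = 4 + 4² = 4 + 16 = 20)
C = 1/101 (C = 1/(20 + 81) = 1/101 ≈ 0.0099010)
(-27*5)*C = -27*5*(1/101) = -135*1/101 = -135/101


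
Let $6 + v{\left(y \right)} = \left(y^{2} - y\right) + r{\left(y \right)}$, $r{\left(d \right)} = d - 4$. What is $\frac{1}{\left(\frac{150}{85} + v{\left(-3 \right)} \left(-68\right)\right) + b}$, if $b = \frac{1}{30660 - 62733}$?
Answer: $\frac{545241}{38038561} \approx 0.014334$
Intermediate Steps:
$r{\left(d \right)} = -4 + d$
$b = - \frac{1}{32073}$ ($b = \frac{1}{-32073} = - \frac{1}{32073} \approx -3.1179 \cdot 10^{-5}$)
$v{\left(y \right)} = -10 + y^{2}$ ($v{\left(y \right)} = -6 + \left(\left(y^{2} - y\right) + \left(-4 + y\right)\right) = -6 + \left(-4 + y^{2}\right) = -10 + y^{2}$)
$\frac{1}{\left(\frac{150}{85} + v{\left(-3 \right)} \left(-68\right)\right) + b} = \frac{1}{\left(\frac{150}{85} + \left(-10 + \left(-3\right)^{2}\right) \left(-68\right)\right) - \frac{1}{32073}} = \frac{1}{\left(150 \cdot \frac{1}{85} + \left(-10 + 9\right) \left(-68\right)\right) - \frac{1}{32073}} = \frac{1}{\left(\frac{30}{17} - -68\right) - \frac{1}{32073}} = \frac{1}{\left(\frac{30}{17} + 68\right) - \frac{1}{32073}} = \frac{1}{\frac{1186}{17} - \frac{1}{32073}} = \frac{1}{\frac{38038561}{545241}} = \frac{545241}{38038561}$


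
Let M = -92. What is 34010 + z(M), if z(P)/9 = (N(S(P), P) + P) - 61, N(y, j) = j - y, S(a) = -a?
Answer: 30977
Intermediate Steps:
z(P) = -549 + 27*P (z(P) = 9*(((P - (-1)*P) + P) - 61) = 9*(((P + P) + P) - 61) = 9*((2*P + P) - 61) = 9*(3*P - 61) = 9*(-61 + 3*P) = -549 + 27*P)
34010 + z(M) = 34010 + (-549 + 27*(-92)) = 34010 + (-549 - 2484) = 34010 - 3033 = 30977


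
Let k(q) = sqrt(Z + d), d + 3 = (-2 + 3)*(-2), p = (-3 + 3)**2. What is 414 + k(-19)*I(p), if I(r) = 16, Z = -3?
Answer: 414 + 32*I*sqrt(2) ≈ 414.0 + 45.255*I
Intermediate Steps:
p = 0 (p = 0**2 = 0)
d = -5 (d = -3 + (-2 + 3)*(-2) = -3 + 1*(-2) = -3 - 2 = -5)
k(q) = 2*I*sqrt(2) (k(q) = sqrt(-3 - 5) = sqrt(-8) = 2*I*sqrt(2))
414 + k(-19)*I(p) = 414 + (2*I*sqrt(2))*16 = 414 + 32*I*sqrt(2)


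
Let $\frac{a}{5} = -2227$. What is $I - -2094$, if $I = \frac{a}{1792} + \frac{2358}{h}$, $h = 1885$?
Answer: $\frac{7056600541}{3377920} \approx 2089.0$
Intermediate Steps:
$a = -11135$ ($a = 5 \left(-2227\right) = -11135$)
$I = - \frac{16763939}{3377920}$ ($I = - \frac{11135}{1792} + \frac{2358}{1885} = - \frac{16763939}{3377920} \approx -4.9628$)
$I - -2094 = - \frac{16763939}{3377920} - -2094 = - \frac{16763939}{3377920} + 2094 = \frac{7056600541}{3377920}$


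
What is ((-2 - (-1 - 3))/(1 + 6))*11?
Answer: 22/7 ≈ 3.1429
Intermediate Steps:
((-2 - (-1 - 3))/(1 + 6))*11 = ((-2 - 1*(-4))/7)*11 = ((-2 + 4)*(1/7))*11 = (2*(1/7))*11 = (2/7)*11 = 22/7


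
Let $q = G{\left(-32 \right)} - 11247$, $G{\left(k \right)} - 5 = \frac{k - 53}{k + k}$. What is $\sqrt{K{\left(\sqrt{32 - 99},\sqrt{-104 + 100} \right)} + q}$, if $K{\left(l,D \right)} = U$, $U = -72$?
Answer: $\frac{i \sqrt{724011}}{8} \approx 106.36 i$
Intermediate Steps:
$G{\left(k \right)} = 5 + \frac{-53 + k}{2 k}$ ($G{\left(k \right)} = 5 + \frac{k - 53}{k + k} = 5 + \frac{-53 + k}{2 k}$)
$K{\left(l,D \right)} = -72$
$q = - \frac{719403}{64}$ ($q = \frac{-53 + 11 \left(-32\right)}{2 \left(-32\right)} - 11247 = \frac{1}{2} \left(- \frac{1}{32}\right) \left(-53 - 352\right) - 11247 = \frac{1}{2} \left(- \frac{1}{32}\right) \left(-405\right) - 11247 = \frac{405}{64} - 11247 = - \frac{719403}{64} \approx -11241.0$)
$\sqrt{K{\left(\sqrt{32 - 99},\sqrt{-104 + 100} \right)} + q} = \sqrt{-72 - \frac{719403}{64}} = \sqrt{- \frac{724011}{64}} = \frac{i \sqrt{724011}}{8}$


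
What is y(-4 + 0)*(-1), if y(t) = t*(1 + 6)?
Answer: 28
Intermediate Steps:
y(t) = 7*t (y(t) = t*7 = 7*t)
y(-4 + 0)*(-1) = (7*(-4 + 0))*(-1) = (7*(-4))*(-1) = -28*(-1) = 28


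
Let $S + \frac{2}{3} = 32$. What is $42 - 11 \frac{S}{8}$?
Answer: $- \frac{13}{12} \approx -1.0833$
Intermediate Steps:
$S = \frac{94}{3}$ ($S = - \frac{2}{3} + 32 = \frac{94}{3} \approx 31.333$)
$42 - 11 \frac{S}{8} = 42 - 11 \frac{94}{3 \cdot 8} = 42 - 11 \cdot \frac{94}{3} \cdot \frac{1}{8} = 42 - \frac{517}{12} = - \frac{13}{12}$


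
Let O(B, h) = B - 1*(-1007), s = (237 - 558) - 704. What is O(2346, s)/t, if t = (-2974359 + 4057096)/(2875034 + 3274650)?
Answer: 20619890452/1082737 ≈ 19044.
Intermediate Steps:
s = -1025 (s = -321 - 704 = -1025)
O(B, h) = 1007 + B (O(B, h) = B + 1007 = 1007 + B)
t = 1082737/6149684 ≈ 0.17606
O(2346, s)/t = (1007 + 2346)/(1082737/6149684) = 3353*(6149684/1082737) = 20619890452/1082737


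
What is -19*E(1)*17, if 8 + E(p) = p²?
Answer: 2261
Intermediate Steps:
E(p) = -8 + p²
-19*E(1)*17 = -19*(-8 + 1²)*17 = -19*(-8 + 1)*17 = -19*(-7)*17 = 133*17 = 2261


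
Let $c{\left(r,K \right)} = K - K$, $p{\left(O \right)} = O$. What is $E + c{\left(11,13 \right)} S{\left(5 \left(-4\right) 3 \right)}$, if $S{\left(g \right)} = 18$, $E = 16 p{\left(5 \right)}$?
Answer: $80$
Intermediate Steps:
$c{\left(r,K \right)} = 0$
$E = 80$ ($E = 16 \cdot 5 = 80$)
$E + c{\left(11,13 \right)} S{\left(5 \left(-4\right) 3 \right)} = 80 + 0 \cdot 18 = 80 + 0 = 80$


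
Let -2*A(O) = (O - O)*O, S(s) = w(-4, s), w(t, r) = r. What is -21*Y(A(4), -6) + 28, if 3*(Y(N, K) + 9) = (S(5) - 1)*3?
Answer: 133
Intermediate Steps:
S(s) = s
A(O) = 0 (A(O) = -(O - O)*O/2 = -0*O = -½*0 = 0)
Y(N, K) = -5 (Y(N, K) = -9 + ((5 - 1)*3)/3 = -9 + (4*3)/3 = -9 + (⅓)*12 = -9 + 4 = -5)
-21*Y(A(4), -6) + 28 = -21*(-5) + 28 = 105 + 28 = 133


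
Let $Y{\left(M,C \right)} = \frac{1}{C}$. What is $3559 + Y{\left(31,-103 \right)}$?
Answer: $\frac{366576}{103} \approx 3559.0$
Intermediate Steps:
$3559 + Y{\left(31,-103 \right)} = 3559 + \frac{1}{-103} = 3559 - \frac{1}{103} = \frac{366576}{103}$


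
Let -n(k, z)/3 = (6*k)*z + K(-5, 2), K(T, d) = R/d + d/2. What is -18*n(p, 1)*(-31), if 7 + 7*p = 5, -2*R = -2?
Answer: 2511/7 ≈ 358.71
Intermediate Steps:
R = 1 (R = -1/2*(-2) = 1)
p = -2/7 (p = -1 + (1/7)*5 = -1 + 5/7 = -2/7 ≈ -0.28571)
K(T, d) = 1/d + d/2
n(k, z) = -9/2 - 18*k*z (n(k, z) = -3*((6*k)*z + (1/2 + (1/2)*2)) = -3*(6*k*z + (1/2 + 1)) = -3*(6*k*z + 3/2) = -3*(3/2 + 6*k*z) = -9/2 - 18*k*z)
-18*n(p, 1)*(-31) = -18*(-9/2 - 18*(-2/7)*1)*(-31) = -18*(-9/2 + 36/7)*(-31) = -18*9/14*(-31) = -81/7*(-31) = 2511/7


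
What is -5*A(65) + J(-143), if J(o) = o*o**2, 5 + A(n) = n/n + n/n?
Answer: -2924192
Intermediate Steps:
A(n) = -3 (A(n) = -5 + (n/n + n/n) = -5 + (1 + 1) = -5 + 2 = -3)
J(o) = o**3
-5*A(65) + J(-143) = -5*(-3) + (-143)**3 = 15 - 2924207 = -2924192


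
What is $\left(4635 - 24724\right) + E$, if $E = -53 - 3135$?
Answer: $-23277$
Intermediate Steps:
$E = -3188$ ($E = -53 - 3135 = -3188$)
$\left(4635 - 24724\right) + E = \left(4635 - 24724\right) - 3188 = -20089 - 3188 = -23277$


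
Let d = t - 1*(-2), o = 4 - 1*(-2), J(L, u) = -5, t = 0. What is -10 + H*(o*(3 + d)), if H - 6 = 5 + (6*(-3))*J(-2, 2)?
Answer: 3020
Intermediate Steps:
o = 6 (o = 4 + 2 = 6)
H = 101 (H = 6 + (5 + (6*(-3))*(-5)) = 6 + (5 - 18*(-5)) = 6 + (5 + 90) = 6 + 95 = 101)
d = 2 (d = 0 - 1*(-2) = 0 + 2 = 2)
-10 + H*(o*(3 + d)) = -10 + 101*(6*(3 + 2)) = -10 + 101*(6*5) = -10 + 101*30 = -10 + 3030 = 3020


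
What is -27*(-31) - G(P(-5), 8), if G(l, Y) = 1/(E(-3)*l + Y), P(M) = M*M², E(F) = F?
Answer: 320570/383 ≈ 837.00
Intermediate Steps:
P(M) = M³
G(l, Y) = 1/(Y - 3*l) (G(l, Y) = 1/(-3*l + Y) = 1/(Y - 3*l))
-27*(-31) - G(P(-5), 8) = -27*(-31) - 1/(8 - 3*(-5)³) = 837 - 1/(8 - 3*(-125)) = 837 - 1/(8 + 375) = 837 - 1/383 = 320570/383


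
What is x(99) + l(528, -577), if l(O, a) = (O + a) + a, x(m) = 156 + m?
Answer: -371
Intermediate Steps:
l(O, a) = O + 2*a
x(99) + l(528, -577) = (156 + 99) + (528 + 2*(-577)) = 255 + (528 - 1154) = 255 - 626 = -371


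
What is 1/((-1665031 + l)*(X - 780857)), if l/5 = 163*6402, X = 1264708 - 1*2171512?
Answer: -1/5995582780939 ≈ -1.6679e-13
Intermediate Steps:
X = -906804 (X = 1264708 - 2171512 = -906804)
l = 5217630 (l = 5*(163*6402) = 5*1043526 = 5217630)
1/((-1665031 + l)*(X - 780857)) = 1/((-1665031 + 5217630)*(-906804 - 780857)) = 1/(3552599*(-1687661)) = 1/(-5995582780939) = -1/5995582780939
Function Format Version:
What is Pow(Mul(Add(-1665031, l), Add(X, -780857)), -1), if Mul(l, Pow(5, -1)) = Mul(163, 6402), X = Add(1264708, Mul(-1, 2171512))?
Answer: Rational(-1, 5995582780939) ≈ -1.6679e-13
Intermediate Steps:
X = -906804 (X = Add(1264708, -2171512) = -906804)
l = 5217630 (l = Mul(5, Mul(163, 6402)) = Mul(5, 1043526) = 5217630)
Pow(Mul(Add(-1665031, l), Add(X, -780857)), -1) = Pow(Mul(Add(-1665031, 5217630), Add(-906804, -780857)), -1) = Pow(Mul(3552599, -1687661), -1) = Pow(-5995582780939, -1) = Rational(-1, 5995582780939)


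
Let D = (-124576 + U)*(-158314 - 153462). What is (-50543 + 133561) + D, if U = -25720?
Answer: 46858768714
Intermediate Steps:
D = 46858685696 (D = (-124576 - 25720)*(-158314 - 153462) = -150296*(-311776) = 46858685696)
(-50543 + 133561) + D = (-50543 + 133561) + 46858685696 = 83018 + 46858685696 = 46858768714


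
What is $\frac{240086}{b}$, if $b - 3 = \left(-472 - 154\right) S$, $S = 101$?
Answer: $- \frac{240086}{63223} \approx -3.7974$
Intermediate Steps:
$b = -63223$ ($b = 3 + \left(-472 - 154\right) 101 = 3 - 63226 = -63223$)
$\frac{240086}{b} = \frac{240086}{-63223} = 240086 \left(- \frac{1}{63223}\right) = - \frac{240086}{63223}$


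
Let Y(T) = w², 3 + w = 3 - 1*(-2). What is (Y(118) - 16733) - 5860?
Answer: -22589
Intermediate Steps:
w = 2 (w = -3 + (3 - 1*(-2)) = -3 + (3 + 2) = -3 + 5 = 2)
Y(T) = 4 (Y(T) = 2² = 4)
(Y(118) - 16733) - 5860 = (4 - 16733) - 5860 = -16729 - 5860 = -22589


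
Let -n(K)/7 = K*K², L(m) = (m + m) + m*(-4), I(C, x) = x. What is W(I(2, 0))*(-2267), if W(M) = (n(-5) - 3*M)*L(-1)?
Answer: -3967250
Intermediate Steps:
L(m) = -2*m (L(m) = 2*m - 4*m = -2*m)
n(K) = -7*K³ (n(K) = -7*K*K² = -7*K³)
W(M) = 1750 - 6*M (W(M) = (-7*(-5)³ - 3*M)*(-2*(-1)) = (-7*(-125) - 3*M)*2 = (875 - 3*M)*2 = 1750 - 6*M)
W(I(2, 0))*(-2267) = (1750 - 6*0)*(-2267) = (1750 + 0)*(-2267) = 1750*(-2267) = -3967250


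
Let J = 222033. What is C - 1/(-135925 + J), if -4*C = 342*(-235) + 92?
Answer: 1728144505/86108 ≈ 20070.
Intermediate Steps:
C = 40139/2 (C = -(342*(-235) + 92)/4 = -(-80370 + 92)/4 = -¼*(-80278) = 40139/2 ≈ 20070.)
C - 1/(-135925 + J) = 40139/2 - 1/(-135925 + 222033) = 40139/2 - 1/86108 = 1728144505/86108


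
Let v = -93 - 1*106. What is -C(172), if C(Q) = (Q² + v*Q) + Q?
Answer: 4472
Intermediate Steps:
v = -199 (v = -93 - 106 = -199)
C(Q) = Q² - 198*Q (C(Q) = (Q² - 199*Q) + Q = Q² - 198*Q)
-C(172) = -172*(-198 + 172) = -172*(-26) = -1*(-4472) = 4472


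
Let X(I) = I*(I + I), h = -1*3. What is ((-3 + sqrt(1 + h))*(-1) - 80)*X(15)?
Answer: -34650 - 450*I*sqrt(2) ≈ -34650.0 - 636.4*I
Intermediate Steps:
h = -3
X(I) = 2*I**2 (X(I) = I*(2*I) = 2*I**2)
((-3 + sqrt(1 + h))*(-1) - 80)*X(15) = ((-3 + sqrt(1 - 3))*(-1) - 80)*(2*15**2) = ((-3 + sqrt(-2))*(-1) - 80)*(2*225) = ((-3 + I*sqrt(2))*(-1) - 80)*450 = ((3 - I*sqrt(2)) - 80)*450 = (-77 - I*sqrt(2))*450 = -34650 - 450*I*sqrt(2)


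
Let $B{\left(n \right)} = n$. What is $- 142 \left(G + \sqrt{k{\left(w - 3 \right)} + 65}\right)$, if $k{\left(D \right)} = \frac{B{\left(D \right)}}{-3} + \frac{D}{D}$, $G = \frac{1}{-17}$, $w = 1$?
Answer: $\frac{142}{17} - \frac{1420 \sqrt{6}}{3} \approx -1151.1$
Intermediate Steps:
$G = - \frac{1}{17} \approx -0.058824$
$k{\left(D \right)} = 1 - \frac{D}{3}$ ($k{\left(D \right)} = \frac{D}{-3} + \frac{D}{D} = D \left(- \frac{1}{3}\right) + 1 = - \frac{D}{3} + 1 = 1 - \frac{D}{3}$)
$- 142 \left(G + \sqrt{k{\left(w - 3 \right)} + 65}\right) = - 142 \left(- \frac{1}{17} + \sqrt{\left(1 - \frac{1 - 3}{3}\right) + 65}\right) = - 142 \left(- \frac{1}{17} + \sqrt{\left(1 - - \frac{2}{3}\right) + 65}\right) = - 142 \left(- \frac{1}{17} + \sqrt{\left(1 + \frac{2}{3}\right) + 65}\right) = - 142 \left(- \frac{1}{17} + \sqrt{\frac{5}{3} + 65}\right) = - 142 \left(- \frac{1}{17} + \sqrt{\frac{200}{3}}\right) = - 142 \left(- \frac{1}{17} + \frac{10 \sqrt{6}}{3}\right) = \frac{142}{17} - \frac{1420 \sqrt{6}}{3}$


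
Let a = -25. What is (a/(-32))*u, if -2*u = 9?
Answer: -225/64 ≈ -3.5156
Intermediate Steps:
u = -9/2 (u = -½*9 = -9/2 ≈ -4.5000)
(a/(-32))*u = (-25/(-32))*(-9/2) = -1/32*(-25)*(-9/2) = (25/32)*(-9/2) = -225/64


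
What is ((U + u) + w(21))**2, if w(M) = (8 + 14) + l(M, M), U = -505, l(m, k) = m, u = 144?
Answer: 101124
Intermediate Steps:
w(M) = 22 + M (w(M) = (8 + 14) + M = 22 + M)
((U + u) + w(21))**2 = ((-505 + 144) + (22 + 21))**2 = (-361 + 43)**2 = (-318)**2 = 101124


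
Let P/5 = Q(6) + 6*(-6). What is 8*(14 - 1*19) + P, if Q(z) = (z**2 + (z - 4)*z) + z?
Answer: 50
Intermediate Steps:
Q(z) = z + z**2 + z*(-4 + z) (Q(z) = (z**2 + (-4 + z)*z) + z = (z**2 + z*(-4 + z)) + z = z + z**2 + z*(-4 + z))
P = 90 (P = 5*(6*(-3 + 2*6) + 6*(-6)) = 5*(6*(-3 + 12) - 36) = 5*(6*9 - 36) = 5*(54 - 36) = 5*18 = 90)
8*(14 - 1*19) + P = 8*(14 - 1*19) + 90 = 8*(14 - 19) + 90 = 8*(-5) + 90 = -40 + 90 = 50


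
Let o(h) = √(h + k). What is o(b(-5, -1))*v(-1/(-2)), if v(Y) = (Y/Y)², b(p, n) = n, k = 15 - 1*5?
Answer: 3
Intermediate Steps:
k = 10 (k = 15 - 5 = 10)
o(h) = √(10 + h) (o(h) = √(h + 10) = √(10 + h))
v(Y) = 1 (v(Y) = 1² = 1)
o(b(-5, -1))*v(-1/(-2)) = √(10 - 1)*1 = √9*1 = 3*1 = 3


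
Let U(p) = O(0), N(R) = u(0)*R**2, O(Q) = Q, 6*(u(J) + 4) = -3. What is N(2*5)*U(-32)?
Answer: 0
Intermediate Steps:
u(J) = -9/2 (u(J) = -4 + (1/6)*(-3) = -4 - 1/2 = -9/2)
N(R) = -9*R**2/2
U(p) = 0
N(2*5)*U(-32) = -9*(2*5)**2/2*0 = -9/2*10**2*0 = -9/2*100*0 = -450*0 = 0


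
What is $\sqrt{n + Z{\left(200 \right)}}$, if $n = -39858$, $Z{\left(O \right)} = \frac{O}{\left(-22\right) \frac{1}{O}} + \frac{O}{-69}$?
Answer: $\frac{i \sqrt{24010526298}}{759} \approx 204.15 i$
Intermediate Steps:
$Z{\left(O \right)} = - \frac{O^{2}}{22} - \frac{O}{69}$ ($Z{\left(O \right)} = O \left(- \frac{O}{22}\right) + O \left(- \frac{1}{69}\right) = - \frac{O^{2}}{22} - \frac{O}{69}$)
$\sqrt{n + Z{\left(200 \right)}} = \sqrt{-39858 - \frac{100 \left(22 + 69 \cdot 200\right)}{759}} = \sqrt{-39858 - \frac{100 \left(22 + 13800\right)}{759}} = \sqrt{-39858 - \frac{100}{759} \cdot 13822} = \sqrt{-39858 - \frac{1382200}{759}} = \sqrt{- \frac{31634422}{759}} = \frac{i \sqrt{24010526298}}{759}$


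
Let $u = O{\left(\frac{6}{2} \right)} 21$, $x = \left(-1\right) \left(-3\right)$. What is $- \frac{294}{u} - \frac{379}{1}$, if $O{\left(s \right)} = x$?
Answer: $- \frac{1151}{3} \approx -383.67$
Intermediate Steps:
$x = 3$
$O{\left(s \right)} = 3$
$u = 63$ ($u = 3 \cdot 21 = 63$)
$- \frac{294}{u} - \frac{379}{1} = - \frac{294}{63} - \frac{379}{1} = \left(-294\right) \frac{1}{63} - 379 = - \frac{14}{3} - 379 = - \frac{1151}{3}$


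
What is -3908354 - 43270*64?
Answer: -6677634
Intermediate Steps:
-3908354 - 43270*64 = -3908354 - 1*2769280 = -3908354 - 2769280 = -6677634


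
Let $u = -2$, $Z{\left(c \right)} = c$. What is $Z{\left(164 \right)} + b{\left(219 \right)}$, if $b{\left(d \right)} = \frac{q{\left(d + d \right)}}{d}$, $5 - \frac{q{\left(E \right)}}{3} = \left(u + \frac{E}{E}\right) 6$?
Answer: $\frac{11983}{73} \approx 164.15$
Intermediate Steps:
$q{\left(E \right)} = 33$ ($q{\left(E \right)} = 15 - 3 \left(-2 + \frac{E}{E}\right) 6 = 15 - 3 \left(-2 + 1\right) 6 = 15 - 3 \left(\left(-1\right) 6\right) = 15 - -18 = 15 + 18 = 33$)
$b{\left(d \right)} = \frac{33}{d}$
$Z{\left(164 \right)} + b{\left(219 \right)} = 164 + \frac{33}{219} = 164 + 33 \cdot \frac{1}{219} = 164 + \frac{11}{73} = \frac{11983}{73}$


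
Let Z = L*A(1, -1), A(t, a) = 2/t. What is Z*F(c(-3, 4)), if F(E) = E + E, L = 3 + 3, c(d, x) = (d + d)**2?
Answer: 864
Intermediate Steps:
c(d, x) = 4*d**2 (c(d, x) = (2*d)**2 = 4*d**2)
L = 6
F(E) = 2*E
Z = 12 (Z = 6*(2/1) = 6*(2*1) = 6*2 = 12)
Z*F(c(-3, 4)) = 12*(2*(4*(-3)**2)) = 12*(2*(4*9)) = 12*(2*36) = 12*72 = 864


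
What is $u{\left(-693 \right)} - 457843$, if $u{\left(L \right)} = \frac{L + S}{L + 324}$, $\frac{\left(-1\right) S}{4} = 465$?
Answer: $- \frac{56313838}{123} \approx -4.5784 \cdot 10^{5}$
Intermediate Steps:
$S = -1860$ ($S = \left(-4\right) 465 = -1860$)
$u{\left(L \right)} = \frac{-1860 + L}{324 + L}$ ($u{\left(L \right)} = \frac{L - 1860}{L + 324} = \frac{-1860 + L}{324 + L}$)
$u{\left(-693 \right)} - 457843 = \frac{-1860 - 693}{324 - 693} - 457843 = \frac{1}{-369} \left(-2553\right) - 457843 = \left(- \frac{1}{369}\right) \left(-2553\right) - 457843 = \frac{851}{123} - 457843 = - \frac{56313838}{123}$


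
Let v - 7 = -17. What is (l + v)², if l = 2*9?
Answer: 64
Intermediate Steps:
v = -10 (v = 7 - 17 = -10)
l = 18
(l + v)² = (18 - 10)² = 8² = 64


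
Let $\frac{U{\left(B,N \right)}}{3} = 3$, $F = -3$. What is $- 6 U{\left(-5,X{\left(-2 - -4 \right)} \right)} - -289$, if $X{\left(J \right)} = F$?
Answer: $235$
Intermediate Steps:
$X{\left(J \right)} = -3$
$U{\left(B,N \right)} = 9$ ($U{\left(B,N \right)} = 3 \cdot 3 = 9$)
$- 6 U{\left(-5,X{\left(-2 - -4 \right)} \right)} - -289 = \left(-6\right) 9 - -289 = -54 + 289 = 235$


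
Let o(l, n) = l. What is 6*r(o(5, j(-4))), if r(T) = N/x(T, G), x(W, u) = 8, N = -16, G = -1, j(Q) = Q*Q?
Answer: -12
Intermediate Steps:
j(Q) = Q**2
r(T) = -2 (r(T) = -16/8 = -16*1/8 = -2)
6*r(o(5, j(-4))) = 6*(-2) = -12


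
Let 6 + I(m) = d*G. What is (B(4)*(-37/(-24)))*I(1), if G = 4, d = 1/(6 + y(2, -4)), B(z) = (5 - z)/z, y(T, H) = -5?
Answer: -37/48 ≈ -0.77083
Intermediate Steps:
B(z) = (5 - z)/z
d = 1 (d = 1/(6 - 5) = 1/1 = 1)
I(m) = -2 (I(m) = -6 + 1*4 = -6 + 4 = -2)
(B(4)*(-37/(-24)))*I(1) = (((5 - 1*4)/4)*(-37/(-24)))*(-2) = (((5 - 4)/4)*(-37*(-1/24)))*(-2) = (((¼)*1)*(37/24))*(-2) = ((¼)*(37/24))*(-2) = (37/96)*(-2) = -37/48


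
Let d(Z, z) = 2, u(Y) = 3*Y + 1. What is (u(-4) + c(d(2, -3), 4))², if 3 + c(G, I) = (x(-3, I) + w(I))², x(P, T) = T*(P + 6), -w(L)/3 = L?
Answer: 196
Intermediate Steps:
w(L) = -3*L
u(Y) = 1 + 3*Y
x(P, T) = T*(6 + P)
c(G, I) = -3 (c(G, I) = -3 + (I*(6 - 3) - 3*I)² = -3 + (I*3 - 3*I)² = -3 + (3*I - 3*I)² = -3 + 0² = -3 + 0 = -3)
(u(-4) + c(d(2, -3), 4))² = ((1 + 3*(-4)) - 3)² = ((1 - 12) - 3)² = (-11 - 3)² = (-14)² = 196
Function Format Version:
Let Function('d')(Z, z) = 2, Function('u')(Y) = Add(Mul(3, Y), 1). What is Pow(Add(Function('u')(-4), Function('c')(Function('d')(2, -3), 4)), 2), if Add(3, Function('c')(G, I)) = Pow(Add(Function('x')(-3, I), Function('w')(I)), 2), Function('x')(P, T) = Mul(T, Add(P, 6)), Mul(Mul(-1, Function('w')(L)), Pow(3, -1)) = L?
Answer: 196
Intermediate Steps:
Function('w')(L) = Mul(-3, L)
Function('u')(Y) = Add(1, Mul(3, Y))
Function('x')(P, T) = Mul(T, Add(6, P))
Function('c')(G, I) = -3 (Function('c')(G, I) = Add(-3, Pow(Add(Mul(I, Add(6, -3)), Mul(-3, I)), 2)) = Add(-3, Pow(Add(Mul(I, 3), Mul(-3, I)), 2)) = Add(-3, Pow(Add(Mul(3, I), Mul(-3, I)), 2)) = Add(-3, Pow(0, 2)) = Add(-3, 0) = -3)
Pow(Add(Function('u')(-4), Function('c')(Function('d')(2, -3), 4)), 2) = Pow(Add(Add(1, Mul(3, -4)), -3), 2) = Pow(Add(Add(1, -12), -3), 2) = Pow(Add(-11, -3), 2) = Pow(-14, 2) = 196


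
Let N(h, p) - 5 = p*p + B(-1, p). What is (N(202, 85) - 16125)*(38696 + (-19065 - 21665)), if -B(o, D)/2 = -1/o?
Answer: 18096498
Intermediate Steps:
B(o, D) = 2/o (B(o, D) = -(-2)/o = 2/o)
N(h, p) = 3 + p**2 (N(h, p) = 5 + (p*p + 2/(-1)) = 5 + (p**2 + 2*(-1)) = 5 + (p**2 - 2) = 5 + (-2 + p**2) = 3 + p**2)
(N(202, 85) - 16125)*(38696 + (-19065 - 21665)) = ((3 + 85**2) - 16125)*(38696 + (-19065 - 21665)) = ((3 + 7225) - 16125)*(38696 - 40730) = (7228 - 16125)*(-2034) = -8897*(-2034) = 18096498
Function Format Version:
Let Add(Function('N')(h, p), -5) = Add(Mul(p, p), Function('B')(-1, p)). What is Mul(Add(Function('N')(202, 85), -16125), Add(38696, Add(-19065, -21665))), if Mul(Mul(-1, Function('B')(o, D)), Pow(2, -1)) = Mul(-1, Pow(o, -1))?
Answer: 18096498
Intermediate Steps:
Function('B')(o, D) = Mul(2, Pow(o, -1)) (Function('B')(o, D) = Mul(-2, Mul(-1, Pow(o, -1))) = Mul(2, Pow(o, -1)))
Function('N')(h, p) = Add(3, Pow(p, 2)) (Function('N')(h, p) = Add(5, Add(Mul(p, p), Mul(2, Pow(-1, -1)))) = Add(5, Add(Pow(p, 2), Mul(2, -1))) = Add(5, Add(Pow(p, 2), -2)) = Add(5, Add(-2, Pow(p, 2))) = Add(3, Pow(p, 2)))
Mul(Add(Function('N')(202, 85), -16125), Add(38696, Add(-19065, -21665))) = Mul(Add(Add(3, Pow(85, 2)), -16125), Add(38696, Add(-19065, -21665))) = Mul(Add(Add(3, 7225), -16125), Add(38696, -40730)) = Mul(Add(7228, -16125), -2034) = Mul(-8897, -2034) = 18096498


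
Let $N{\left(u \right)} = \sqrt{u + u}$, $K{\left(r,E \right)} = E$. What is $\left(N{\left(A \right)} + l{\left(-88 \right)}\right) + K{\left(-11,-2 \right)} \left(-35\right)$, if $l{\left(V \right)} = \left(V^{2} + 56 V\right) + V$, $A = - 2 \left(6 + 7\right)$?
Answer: $2798 + 2 i \sqrt{13} \approx 2798.0 + 7.2111 i$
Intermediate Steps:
$A = -26$ ($A = \left(-2\right) 13 = -26$)
$N{\left(u \right)} = \sqrt{2} \sqrt{u}$ ($N{\left(u \right)} = \sqrt{2 u} = \sqrt{2} \sqrt{u}$)
$l{\left(V \right)} = V^{2} + 57 V$
$\left(N{\left(A \right)} + l{\left(-88 \right)}\right) + K{\left(-11,-2 \right)} \left(-35\right) = \left(\sqrt{2} \sqrt{-26} - 88 \left(57 - 88\right)\right) - -70 = \left(\sqrt{2} i \sqrt{26} - -2728\right) + 70 = \left(2 i \sqrt{13} + 2728\right) + 70 = \left(2728 + 2 i \sqrt{13}\right) + 70 = 2798 + 2 i \sqrt{13}$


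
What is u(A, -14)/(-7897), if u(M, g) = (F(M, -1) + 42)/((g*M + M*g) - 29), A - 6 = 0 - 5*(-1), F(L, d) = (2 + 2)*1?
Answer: 46/2661289 ≈ 1.7285e-5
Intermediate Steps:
F(L, d) = 4 (F(L, d) = 4*1 = 4)
A = 11 (A = 6 + (0 - 5*(-1)) = 6 + (0 + 5) = 6 + 5 = 11)
u(M, g) = 46/(-29 + 2*M*g) (u(M, g) = (4 + 42)/((g*M + M*g) - 29) = 46/((M*g + M*g) - 29) = 46/(2*M*g - 29) = 46/(-29 + 2*M*g))
u(A, -14)/(-7897) = (46/(-29 + 2*11*(-14)))/(-7897) = (46/(-29 - 308))*(-1/7897) = (46/(-337))*(-1/7897) = (46*(-1/337))*(-1/7897) = -46/337*(-1/7897) = 46/2661289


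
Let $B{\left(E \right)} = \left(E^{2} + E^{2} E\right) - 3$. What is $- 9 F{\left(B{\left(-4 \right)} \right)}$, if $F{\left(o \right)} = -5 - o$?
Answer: $-414$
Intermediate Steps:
$B{\left(E \right)} = -3 + E^{2} + E^{3}$ ($B{\left(E \right)} = \left(E^{2} + E^{3}\right) - 3 = -3 + E^{2} + E^{3}$)
$- 9 F{\left(B{\left(-4 \right)} \right)} = - 9 \left(-5 - \left(-3 + \left(-4\right)^{2} + \left(-4\right)^{3}\right)\right) = - 9 \left(-5 - \left(-3 + 16 - 64\right)\right) = - 9 \left(-5 - -51\right) = - 9 \left(-5 + 51\right) = \left(-9\right) 46 = -414$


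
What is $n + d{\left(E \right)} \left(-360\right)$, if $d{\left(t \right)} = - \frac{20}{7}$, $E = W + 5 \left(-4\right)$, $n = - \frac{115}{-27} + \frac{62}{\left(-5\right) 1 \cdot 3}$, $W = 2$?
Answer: $\frac{972119}{945} \approx 1028.7$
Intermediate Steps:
$n = \frac{17}{135}$ ($n = \left(-115\right) \left(- \frac{1}{27}\right) + \frac{62}{\left(-5\right) 3} = \frac{115}{27} + \frac{62}{-15} = \frac{115}{27} + 62 \left(- \frac{1}{15}\right) = \frac{115}{27} - \frac{62}{15} = \frac{17}{135} \approx 0.12593$)
$E = -18$ ($E = 2 + 5 \left(-4\right) = 2 - 20 = -18$)
$d{\left(t \right)} = - \frac{20}{7}$ ($d{\left(t \right)} = \left(-20\right) \frac{1}{7} = - \frac{20}{7}$)
$n + d{\left(E \right)} \left(-360\right) = \frac{17}{135} - - \frac{7200}{7} = \frac{17}{135} + \frac{7200}{7} = \frac{972119}{945}$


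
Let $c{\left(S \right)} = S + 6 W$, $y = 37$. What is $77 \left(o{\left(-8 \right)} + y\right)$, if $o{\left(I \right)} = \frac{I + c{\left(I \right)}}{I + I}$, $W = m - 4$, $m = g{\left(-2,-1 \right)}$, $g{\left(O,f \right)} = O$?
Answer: $\frac{12397}{4} \approx 3099.3$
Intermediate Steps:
$m = -2$
$W = -6$ ($W = -2 - 4 = -6$)
$c{\left(S \right)} = -36 + S$ ($c{\left(S \right)} = S + 6 \left(-6\right) = S - 36 = -36 + S$)
$o{\left(I \right)} = \frac{-36 + 2 I}{2 I}$ ($o{\left(I \right)} = \frac{I + \left(-36 + I\right)}{I + I} = \frac{-36 + 2 I}{2 I}$)
$77 \left(o{\left(-8 \right)} + y\right) = 77 \left(\frac{-18 - 8}{-8} + 37\right) = 77 \left(\left(- \frac{1}{8}\right) \left(-26\right) + 37\right) = 77 \left(\frac{13}{4} + 37\right) = 77 \cdot \frac{161}{4} = \frac{12397}{4}$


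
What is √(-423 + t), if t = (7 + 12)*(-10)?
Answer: I*√613 ≈ 24.759*I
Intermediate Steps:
t = -190 (t = 19*(-10) = -190)
√(-423 + t) = √(-423 - 190) = √(-613) = I*√613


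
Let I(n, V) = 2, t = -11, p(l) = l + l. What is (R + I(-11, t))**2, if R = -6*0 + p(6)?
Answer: 196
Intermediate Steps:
p(l) = 2*l
R = 12 (R = -6*0 + 2*6 = 0 + 12 = 12)
(R + I(-11, t))**2 = (12 + 2)**2 = 14**2 = 196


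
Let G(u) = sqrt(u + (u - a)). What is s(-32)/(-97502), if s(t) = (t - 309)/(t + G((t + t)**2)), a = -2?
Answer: 2728/174772335 + 341*sqrt(8194)/699089340 ≈ 5.9763e-5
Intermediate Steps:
G(u) = sqrt(2 + 2*u) (G(u) = sqrt(u + (u - 1*(-2))) = sqrt(u + (u + 2)) = sqrt(u + (2 + u)) = sqrt(2 + 2*u))
s(t) = (-309 + t)/(t + sqrt(2 + 8*t**2)) (s(t) = (t - 309)/(t + sqrt(2 + 2*(t + t)**2)) = (-309 + t)/(t + sqrt(2 + 2*(2*t)**2)) = (-309 + t)/(t + sqrt(2 + 2*(4*t**2))) = (-309 + t)/(t + sqrt(2 + 8*t**2)))
s(-32)/(-97502) = ((-309 - 32)/(-32 + sqrt(2)*sqrt(1 + 4*(-32)**2)))/(-97502) = (-341/(-32 + sqrt(2)*sqrt(1 + 4*1024)))*(-1/97502) = (-341/(-32 + sqrt(2)*sqrt(1 + 4096)))*(-1/97502) = (-341/(-32 + sqrt(2)*sqrt(4097)))*(-1/97502) = (-341/(-32 + sqrt(8194)))*(-1/97502) = -341/(-32 + sqrt(8194))*(-1/97502) = 341/(97502*(-32 + sqrt(8194)))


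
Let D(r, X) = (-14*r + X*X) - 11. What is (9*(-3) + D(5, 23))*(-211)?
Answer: -88831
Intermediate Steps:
D(r, X) = -11 + X**2 - 14*r (D(r, X) = (-14*r + X**2) - 11 = (X**2 - 14*r) - 11 = -11 + X**2 - 14*r)
(9*(-3) + D(5, 23))*(-211) = (9*(-3) + (-11 + 23**2 - 14*5))*(-211) = (-27 + (-11 + 529 - 70))*(-211) = (-27 + 448)*(-211) = 421*(-211) = -88831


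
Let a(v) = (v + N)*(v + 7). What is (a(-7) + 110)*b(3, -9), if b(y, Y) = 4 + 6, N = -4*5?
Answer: 1100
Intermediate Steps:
N = -20
a(v) = (-20 + v)*(7 + v) (a(v) = (v - 20)*(v + 7) = (-20 + v)*(7 + v))
b(y, Y) = 10
(a(-7) + 110)*b(3, -9) = ((-140 + (-7)² - 13*(-7)) + 110)*10 = ((-140 + 49 + 91) + 110)*10 = (0 + 110)*10 = 110*10 = 1100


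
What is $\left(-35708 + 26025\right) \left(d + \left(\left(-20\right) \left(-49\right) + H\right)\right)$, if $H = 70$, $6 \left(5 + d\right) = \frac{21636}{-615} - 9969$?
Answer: $\frac{2470801427}{410} \approx 6.0263 \cdot 10^{6}$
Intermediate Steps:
$d = - \frac{685669}{410}$ ($d = -5 + \frac{\frac{21636}{-615} - 9969}{6} = -5 + \frac{21636 \left(- \frac{1}{615}\right) - 9969}{6} = -5 + \frac{- \frac{7212}{205} - 9969}{6} = -5 + \frac{1}{6} \left(- \frac{2050857}{205}\right) = -5 - \frac{683619}{410} = - \frac{685669}{410} \approx -1672.4$)
$\left(-35708 + 26025\right) \left(d + \left(\left(-20\right) \left(-49\right) + H\right)\right) = \left(-35708 + 26025\right) \left(- \frac{685669}{410} + \left(\left(-20\right) \left(-49\right) + 70\right)\right) = - 9683 \left(- \frac{685669}{410} + \left(980 + 70\right)\right) = - 9683 \left(- \frac{685669}{410} + 1050\right) = \left(-9683\right) \left(- \frac{255169}{410}\right) = \frac{2470801427}{410}$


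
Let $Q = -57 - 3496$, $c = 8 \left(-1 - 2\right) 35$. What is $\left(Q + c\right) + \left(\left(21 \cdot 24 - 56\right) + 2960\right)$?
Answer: $-985$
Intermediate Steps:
$c = -840$ ($c = 8 \left(-3\right) 35 = \left(-24\right) 35 = -840$)
$Q = -3553$ ($Q = -57 - 3496 = -3553$)
$\left(Q + c\right) + \left(\left(21 \cdot 24 - 56\right) + 2960\right) = \left(-3553 - 840\right) + \left(\left(21 \cdot 24 - 56\right) + 2960\right) = -4393 + \left(\left(504 - 56\right) + 2960\right) = -4393 + \left(448 + 2960\right) = -4393 + 3408 = -985$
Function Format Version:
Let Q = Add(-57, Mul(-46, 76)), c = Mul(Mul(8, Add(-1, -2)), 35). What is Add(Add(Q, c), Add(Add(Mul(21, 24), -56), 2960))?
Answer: -985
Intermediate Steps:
c = -840 (c = Mul(Mul(8, -3), 35) = Mul(-24, 35) = -840)
Q = -3553 (Q = Add(-57, -3496) = -3553)
Add(Add(Q, c), Add(Add(Mul(21, 24), -56), 2960)) = Add(Add(-3553, -840), Add(Add(Mul(21, 24), -56), 2960)) = Add(-4393, Add(Add(504, -56), 2960)) = Add(-4393, Add(448, 2960)) = Add(-4393, 3408) = -985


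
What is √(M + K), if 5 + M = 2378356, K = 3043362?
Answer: √5421713 ≈ 2328.5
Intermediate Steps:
M = 2378351 (M = -5 + 2378356 = 2378351)
√(M + K) = √(2378351 + 3043362) = √5421713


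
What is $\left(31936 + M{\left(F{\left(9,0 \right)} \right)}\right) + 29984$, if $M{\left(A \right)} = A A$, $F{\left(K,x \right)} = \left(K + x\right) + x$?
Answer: $62001$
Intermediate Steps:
$F{\left(K,x \right)} = K + 2 x$
$M{\left(A \right)} = A^{2}$
$\left(31936 + M{\left(F{\left(9,0 \right)} \right)}\right) + 29984 = \left(31936 + \left(9 + 2 \cdot 0\right)^{2}\right) + 29984 = \left(31936 + \left(9 + 0\right)^{2}\right) + 29984 = \left(31936 + 9^{2}\right) + 29984 = \left(31936 + 81\right) + 29984 = 32017 + 29984 = 62001$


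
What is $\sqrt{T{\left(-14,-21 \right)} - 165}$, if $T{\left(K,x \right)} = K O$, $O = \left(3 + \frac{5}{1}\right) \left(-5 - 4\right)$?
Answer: $\sqrt{843} \approx 29.034$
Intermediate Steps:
$O = -72$ ($O = \left(3 + 5 \cdot 1\right) \left(-9\right) = \left(3 + 5\right) \left(-9\right) = 8 \left(-9\right) = -72$)
$T{\left(K,x \right)} = - 72 K$ ($T{\left(K,x \right)} = K \left(-72\right) = - 72 K$)
$\sqrt{T{\left(-14,-21 \right)} - 165} = \sqrt{\left(-72\right) \left(-14\right) - 165} = \sqrt{1008 - 165} = \sqrt{843}$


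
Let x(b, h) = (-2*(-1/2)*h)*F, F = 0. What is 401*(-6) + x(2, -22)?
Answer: -2406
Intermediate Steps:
x(b, h) = 0 (x(b, h) = -2*(-1/2)*h*0 = -2*(-1*1/2)*h*0 = -(-1)*h*0 = h*0 = 0)
401*(-6) + x(2, -22) = 401*(-6) + 0 = -2406 + 0 = -2406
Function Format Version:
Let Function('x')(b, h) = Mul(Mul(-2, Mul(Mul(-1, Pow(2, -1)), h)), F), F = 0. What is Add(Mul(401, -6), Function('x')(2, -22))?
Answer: -2406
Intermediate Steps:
Function('x')(b, h) = 0 (Function('x')(b, h) = Mul(Mul(-2, Mul(Mul(-1, Pow(2, -1)), h)), 0) = Mul(Mul(-2, Mul(Mul(-1, Rational(1, 2)), h)), 0) = Mul(Mul(-2, Mul(Rational(-1, 2), h)), 0) = Mul(h, 0) = 0)
Add(Mul(401, -6), Function('x')(2, -22)) = Add(Mul(401, -6), 0) = Add(-2406, 0) = -2406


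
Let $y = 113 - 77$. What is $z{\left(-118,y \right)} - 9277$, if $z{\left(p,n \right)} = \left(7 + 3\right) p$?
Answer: $-10457$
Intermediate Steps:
$y = 36$
$z{\left(p,n \right)} = 10 p$
$z{\left(-118,y \right)} - 9277 = 10 \left(-118\right) - 9277 = -1180 - 9277 = -10457$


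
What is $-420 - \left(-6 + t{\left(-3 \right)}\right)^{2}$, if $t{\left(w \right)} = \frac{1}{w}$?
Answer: $- \frac{4141}{9} \approx -460.11$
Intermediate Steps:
$-420 - \left(-6 + t{\left(-3 \right)}\right)^{2} = -420 - \left(-6 + \frac{1}{-3}\right)^{2} = -420 - \left(-6 - \frac{1}{3}\right)^{2} = -420 - \left(- \frac{19}{3}\right)^{2} = -420 - \frac{361}{9} = - \frac{4141}{9}$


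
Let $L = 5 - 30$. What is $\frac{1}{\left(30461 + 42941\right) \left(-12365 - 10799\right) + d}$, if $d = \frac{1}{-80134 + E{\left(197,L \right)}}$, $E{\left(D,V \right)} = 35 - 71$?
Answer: $- \frac{80170}{136311762507761} \approx -5.8814 \cdot 10^{-10}$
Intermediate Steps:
$L = -25$ ($L = 5 - 30 = -25$)
$E{\left(D,V \right)} = -36$ ($E{\left(D,V \right)} = 35 - 71 = -36$)
$d = - \frac{1}{80170}$ ($d = \frac{1}{-80134 - 36} = \frac{1}{-80170} = - \frac{1}{80170} \approx -1.2473 \cdot 10^{-5}$)
$\frac{1}{\left(30461 + 42941\right) \left(-12365 - 10799\right) + d} = \frac{1}{\left(30461 + 42941\right) \left(-12365 - 10799\right) - \frac{1}{80170}} = \frac{1}{73402 \left(-23164\right) - \frac{1}{80170}} = \frac{1}{-1700283928 - \frac{1}{80170}} = \frac{1}{- \frac{136311762507761}{80170}} = - \frac{80170}{136311762507761}$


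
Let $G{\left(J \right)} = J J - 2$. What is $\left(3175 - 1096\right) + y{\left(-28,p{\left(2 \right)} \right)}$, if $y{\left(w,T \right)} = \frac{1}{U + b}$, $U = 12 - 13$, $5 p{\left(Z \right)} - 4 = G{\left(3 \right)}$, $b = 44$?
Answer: $\frac{89398}{43} \approx 2079.0$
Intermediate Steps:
$G{\left(J \right)} = -2 + J^{2}$ ($G{\left(J \right)} = J^{2} - 2 = -2 + J^{2}$)
$p{\left(Z \right)} = \frac{11}{5}$ ($p{\left(Z \right)} = \frac{4}{5} + \frac{-2 + 3^{2}}{5} = \frac{4}{5} + \frac{-2 + 9}{5} = \frac{4}{5} + \frac{1}{5} \cdot 7 = \frac{4}{5} + \frac{7}{5} = \frac{11}{5}$)
$U = -1$ ($U = 12 - 13 = -1$)
$y{\left(w,T \right)} = \frac{1}{43}$ ($y{\left(w,T \right)} = \frac{1}{-1 + 44} = \frac{1}{43}$)
$\left(3175 - 1096\right) + y{\left(-28,p{\left(2 \right)} \right)} = \left(3175 - 1096\right) + \frac{1}{43} = 2079 + \frac{1}{43} = \frac{89398}{43}$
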